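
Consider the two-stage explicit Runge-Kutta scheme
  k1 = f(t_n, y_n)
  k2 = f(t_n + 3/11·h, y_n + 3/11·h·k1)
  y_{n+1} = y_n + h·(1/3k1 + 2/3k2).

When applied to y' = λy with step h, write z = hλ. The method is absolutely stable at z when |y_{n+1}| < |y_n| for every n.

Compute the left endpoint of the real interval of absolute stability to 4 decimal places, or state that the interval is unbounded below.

left endpoint -5.5000.

Set f=λy, z=hλ:
  k1=λy_n ⇒ h·k1=z·y_n;  k2=λ(1+3/11z)y_n ⇒ h·k2=z(1+3/11z)y_n
  y_{n+1}/y_n = 1 + 1/3z + 2/3z(1+3/11z) = 1 + z + 2/11z²
  ⇒ R(z) = 1 + z + 2/11z².

Solve |R(x)|<1 on ℝ⁻.
x=-1.36: |R|=0.0237
R=1: x+2/11x²=0 ⇒ x=−11/2=-5.5000; min R=1−1/(4·2/11)=-0.3750>−1
Confirm numerically:
  x=-5.123: |R|=0.64884 <1
  x=-4.291: |R|=0.05676 <1
  x=-2.289: |R|=0.33636 <1
  x=-5.998: |R|=1.54309 >1
  x=-5.664: |R|=1.16889 >1
  x=-5.569: |R|=1.06987 >1
Stable set (-5.5000, 0).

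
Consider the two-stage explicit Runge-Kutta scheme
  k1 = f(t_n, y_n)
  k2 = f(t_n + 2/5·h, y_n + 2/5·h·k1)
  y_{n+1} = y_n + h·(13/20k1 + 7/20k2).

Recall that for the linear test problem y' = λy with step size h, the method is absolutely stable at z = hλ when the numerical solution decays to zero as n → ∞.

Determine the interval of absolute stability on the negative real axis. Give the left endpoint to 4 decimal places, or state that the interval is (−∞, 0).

On y'=λy, z=hλ:
  k1=λy_n ⇒ h·k1=z·y_n;  k2=λ(1+2/5z)y_n ⇒ h·k2=z(1+2/5z)y_n
  y_{n+1}/y_n = 1 + 13/20z + 7/20z(1+2/5z) = 1 + z + 7/50z²
  so R(z) = 1 + z + 7/50z².

Boundary: |R(x)|=1, x<0.
x=-1.58: |R|=0.2305
R=1: x+7/50x²=0 ⇒ x=−50/7=-7.1429; min R=1−1/(4·7/50)=-0.7857>−1
Confirm numerically:
  x=-6.380: |R|=0.31862 <1
  x=-5.829: |R|=0.07219 <1
  x=-4.608: |R|=0.63529 <1
  x=-2.972: |R|=0.73541 <1
  x=-7.654: |R|=1.54772 >1
  x=-7.599: |R|=1.48527 >1
Interval (-7.1429, 0).

(-7.1429, 0).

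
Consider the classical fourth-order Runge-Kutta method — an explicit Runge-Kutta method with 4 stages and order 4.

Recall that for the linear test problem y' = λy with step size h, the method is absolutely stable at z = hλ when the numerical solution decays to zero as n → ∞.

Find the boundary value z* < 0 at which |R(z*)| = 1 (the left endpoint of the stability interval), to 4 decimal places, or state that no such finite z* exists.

z* = -2.7853.

With y'=λy (z=hλ):
  order 4, 4-stage ⇒ R(z)=1+z+z^2/2+z^3/6+z^4/24
  (e.g. R(-0.73)=0.48345, |R|=0.48345)

Boundary: |R(x)|=1, x<0.
x=-0.73: |R|=0.4834
|R(-1.22)|=0.3139 |R(-0.82)|=0.4431 |R(-0.56)|=0.5716
Bisect:
  x_lo=-3.5726 |R|=2.9972  x_hi=-0.3730 |R|=0.6887
  mid=-1.97283 |R|=0.32464 →hi
  mid=-2.77273 |R|=0.98122 →hi
  mid=-3.17267 |R|=1.75937 →lo
  mid=-2.97270 |R|=1.32132 →lo
  mid=-2.87271 |R|=1.14000 →lo
  mid=-2.82272 |R|=1.05791 →lo
  mid=-2.79772 |R|=1.01890 →lo
  ...
  [-2.78542,-2.78522] ⇒ x*=-2.7853
So |R|<1 on (-2.7853, 0).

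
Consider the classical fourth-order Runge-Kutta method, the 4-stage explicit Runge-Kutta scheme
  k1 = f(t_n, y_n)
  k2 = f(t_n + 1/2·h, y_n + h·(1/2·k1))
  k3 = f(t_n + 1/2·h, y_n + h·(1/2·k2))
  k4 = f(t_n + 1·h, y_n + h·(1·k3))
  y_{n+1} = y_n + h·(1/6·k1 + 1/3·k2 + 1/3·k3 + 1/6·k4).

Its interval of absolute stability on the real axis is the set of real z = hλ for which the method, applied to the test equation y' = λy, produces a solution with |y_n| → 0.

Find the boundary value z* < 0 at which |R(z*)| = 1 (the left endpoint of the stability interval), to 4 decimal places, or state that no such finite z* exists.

left endpoint -2.7853.

Set f=λy, z=hλ:
  order 4, 4-stage ⇒ R(z)=1+z+z^2/2+z^3/6+z^4/24
  (e.g. R(-1.05)=0.35896, |R|=0.35896)

Solve |R(x)|<1 on ℝ⁻.
x=-1.05: |R|=0.3590
|R(-1.99)|=0.3300 |R(-1.71)|=0.2749 |R(-1.4)|=0.2827
Bisect:
  x_lo=-3.3907 |R|=2.3680  x_hi=-0.3620 |R|=0.6964
  mid=-1.87631 |R|=0.29945 →hi
  mid=-2.63349 |R|=0.79424 →hi
  mid=-3.01208 |R|=1.39935 →lo
  mid=-2.82279 |R|=1.05802 →lo
  mid=-2.72814 |R|=0.91720 →hi
  mid=-2.77546 |R|=0.98528 →hi
  mid=-2.79913 |R|=1.02106 →lo
  mid=-2.78730 |R|=1.00302 →lo
  mid=-2.78138 |R|=0.99412 →hi
  mid=-2.78434 |R|=0.99856 →hi
  ...
  [-2.78545,-2.78526] ⇒ x*=-2.7853
So |R|<1 on (-2.7853, 0).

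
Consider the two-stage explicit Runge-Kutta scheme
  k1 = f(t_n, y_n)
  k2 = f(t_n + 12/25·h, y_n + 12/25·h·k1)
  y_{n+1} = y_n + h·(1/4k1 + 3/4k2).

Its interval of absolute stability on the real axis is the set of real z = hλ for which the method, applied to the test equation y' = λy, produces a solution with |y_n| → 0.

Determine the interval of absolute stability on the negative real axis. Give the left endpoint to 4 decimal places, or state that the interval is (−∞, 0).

Test eqn y'=λy, z=hλ:
  k1=λy_n ⇒ h·k1=z·y_n;  k2=λ(1+12/25z)y_n ⇒ h·k2=z(1+12/25z)y_n
  y_{n+1}/y_n = 1 + 1/4z + 3/4z(1+12/25z) = 1 + z + 9/25z²
  R(z) = 1 + z + 9/25z².

Solve |R(x)|<1 on ℝ⁻.
x=-1.8: |R|=0.3664
R=1: x+9/25x²=0 ⇒ x=−25/9=-2.7778; min R=1−1/(4·9/25)=0.3056>−1
Confirm numerically:
  x=-1.667: |R|=0.33340 <1
  x=-1.516: |R|=0.31137 <1
  x=-1.430: |R|=0.30616 <1
  x=-1.223: |R|=0.31546 <1
  x=-3.125: |R|=1.39062 >1
  x=-2.884: |R|=1.11028 >1
  x=-2.832: |R|=1.05528 >1
Stable set (-2.7778, 0).

(-2.7778, 0).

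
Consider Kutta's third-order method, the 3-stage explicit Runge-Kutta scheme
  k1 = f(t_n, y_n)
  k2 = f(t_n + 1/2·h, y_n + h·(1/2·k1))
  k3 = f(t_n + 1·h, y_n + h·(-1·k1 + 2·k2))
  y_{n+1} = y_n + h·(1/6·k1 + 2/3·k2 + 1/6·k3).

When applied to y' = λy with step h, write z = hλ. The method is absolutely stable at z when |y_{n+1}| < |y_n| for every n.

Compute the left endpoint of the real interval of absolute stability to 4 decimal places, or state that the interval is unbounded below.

With y'=λy (z=hλ):
  order 3, 3-stage ⇒ R(z)=1+z+z^2/2+z^3/6
  (e.g. R(-1.71)=-0.08132, |R|=0.08132)

Boundary: |R(x)|=1, x<0.
x=-1.71: |R|=0.0813
|R(-2.79)|=1.5176 |R(-2.53)|=1.0286 |R(-1.68)|=0.0591
Bisect:
  x_lo=-3.3325 |R|=2.9478  x_hi=-0.2064 |R|=0.8134
  mid=-1.76944 |R|=0.12731 →hi
  mid=-2.55095 |R|=1.06393 →lo
  mid=-2.16019 |R|=0.50704 →hi
  mid=-2.35557 |R|=0.75962 →hi
  mid=-2.45326 |R|=0.90484 →hi
  mid=-2.50211 |R|=0.98260 →hi
  mid=-2.52653 |R|=1.02281 →lo
  mid=-2.51432 |R|=1.00259 →lo
  mid=-2.50821 |R|=0.99256 →hi
  ...
  [-2.51279,-2.51260] ⇒ x*=-2.5127
Stable set (-2.5127, 0).

left endpoint -2.5127.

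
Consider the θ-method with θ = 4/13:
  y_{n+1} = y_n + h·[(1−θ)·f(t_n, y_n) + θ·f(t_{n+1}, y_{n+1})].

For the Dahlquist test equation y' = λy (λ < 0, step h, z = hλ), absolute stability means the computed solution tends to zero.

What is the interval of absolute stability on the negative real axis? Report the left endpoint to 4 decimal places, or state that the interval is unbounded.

z∈(-5.2000,0).

With y'=λy (z=hλ):
  y_{n+1} = y_n + z·[9/13·y_n + 4/13·y_{n+1}] ⇒ (1 − 4/13z)y_{n+1} = (1 + 9/13z)y_n
  Hence R(z) = (1 + 9/13z)/(1 − 4/13z).

Find x<0 with |R(x)|<1.
x=-1.72: |R|=0.1247
R=−1: 1+9/13x = −1+4/13x ⇒ -5/13x=2 ⇒ x=2/(-5/13)=-5.2000
Confirm numerically:
  x=-4.971: |R|=0.96518 <1
  x=-3.730: |R|=0.73675 <1
  x=-3.295: |R|=0.63617 <1
  x=-2.386: |R|=0.37589 <1
  x=-5.700: |R|=1.06983 >1
  x=-5.474: |R|=1.03926 >1
  x=-5.456: |R|=1.03676 >1
Interval (-5.2000, 0).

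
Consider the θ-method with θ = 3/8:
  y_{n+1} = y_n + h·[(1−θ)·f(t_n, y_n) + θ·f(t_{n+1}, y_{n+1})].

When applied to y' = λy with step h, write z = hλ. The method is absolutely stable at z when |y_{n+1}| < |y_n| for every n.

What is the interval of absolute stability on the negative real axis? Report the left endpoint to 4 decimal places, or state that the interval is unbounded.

On y'=λy, z=hλ:
  y_{n+1} = y_n + z·[5/8·y_n + 3/8·y_{n+1}] ⇒ (1 − 3/8z)y_{n+1} = (1 + 5/8z)y_n
  so R(z) = (1 + 5/8z)/(1 − 3/8z).

Solve |R(x)|<1 on ℝ⁻.
x=-0.62: |R|=0.4970
R=−1: 1+5/8x = −1+3/8x ⇒ -1/4x=2 ⇒ x=2/(-1/4)=-8.0000
Confirm numerically:
  x=-5.505: |R|=0.79645 <1
  x=-4.866: |R|=0.72263 <1
  x=-4.785: |R|=0.71237 <1
  x=-4.522: |R|=0.67746 <1
  x=-8.454: |R|=1.02722 >1
  x=-8.288: |R|=1.01753 >1
  x=-8.224: |R|=1.01371 >1
Stable set (-8.0000, 0).

z∈(-8.0000,0).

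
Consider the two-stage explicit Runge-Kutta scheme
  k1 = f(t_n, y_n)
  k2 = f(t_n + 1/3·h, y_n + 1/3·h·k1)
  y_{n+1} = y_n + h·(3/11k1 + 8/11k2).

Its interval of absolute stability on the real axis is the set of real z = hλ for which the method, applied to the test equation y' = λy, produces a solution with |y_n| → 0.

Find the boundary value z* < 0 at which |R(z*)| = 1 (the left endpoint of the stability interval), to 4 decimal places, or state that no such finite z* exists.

z* = -4.1250.

On y'=λy, z=hλ:
  k1=λy_n ⇒ h·k1=z·y_n;  k2=λ(1+1/3z)y_n ⇒ h·k2=z(1+1/3z)y_n
  y_{n+1}/y_n = 1 + 3/11z + 8/11z(1+1/3z) = 1 + z + 8/33z²
  R(z) = 1 + z + 8/33z².

Solve |R(x)|<1 on ℝ⁻.
x=-1.4: |R|=0.0752
R=1: x+8/33x²=0 ⇒ x=−33/8=-4.1250; min R=1−1/(4·8/33)=-0.0312>−1
Confirm numerically:
  x=-3.876: |R|=0.76603 <1
  x=-3.117: |R|=0.23832 <1
  x=-3.105: |R|=0.23222 <1
  x=-4.307: |R|=1.19003 >1
  x=-4.258: |R|=1.13729 >1
Stable set (-4.1250, 0).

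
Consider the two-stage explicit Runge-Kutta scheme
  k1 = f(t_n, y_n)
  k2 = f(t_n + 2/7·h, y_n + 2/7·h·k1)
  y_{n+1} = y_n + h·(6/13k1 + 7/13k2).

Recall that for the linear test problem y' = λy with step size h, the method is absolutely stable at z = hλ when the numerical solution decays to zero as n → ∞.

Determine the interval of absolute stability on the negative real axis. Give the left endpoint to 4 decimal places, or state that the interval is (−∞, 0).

(-6.5000, 0).

On y'=λy, z=hλ:
  k1=λy_n ⇒ h·k1=z·y_n;  k2=λ(1+2/7z)y_n ⇒ h·k2=z(1+2/7z)y_n
  y_{n+1}/y_n = 1 + 6/13z + 7/13z(1+2/7z) = 1 + z + 2/13z²
  ⇒ R(z) = 1 + z + 2/13z².

Solve |R(x)|<1 on ℝ⁻.
x=-0.6: |R|=0.4554
R=1: x+2/13x²=0 ⇒ x=−13/2=-6.5000; min R=1−1/(4·2/13)=-0.6250>−1
Confirm numerically:
  x=-6.390: |R|=0.89186 <1
  x=-5.474: |R|=0.13595 <1
  x=-5.242: |R|=0.01453 <1
  x=-6.980: |R|=1.51545 >1
  x=-6.756: |R|=1.26608 >1
  x=-6.648: |R|=1.15137 >1
So |R|<1 on (-6.5000, 0).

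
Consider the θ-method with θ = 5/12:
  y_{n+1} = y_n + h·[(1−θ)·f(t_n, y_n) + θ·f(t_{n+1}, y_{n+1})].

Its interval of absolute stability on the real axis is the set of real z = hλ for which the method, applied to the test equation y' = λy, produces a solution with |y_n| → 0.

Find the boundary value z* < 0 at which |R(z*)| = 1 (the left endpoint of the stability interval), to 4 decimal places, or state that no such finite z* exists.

Test eqn y'=λy, z=hλ:
  y_{n+1} = y_n + z·[7/12·y_n + 5/12·y_{n+1}] ⇒ (1 − 5/12z)y_{n+1} = (1 + 7/12z)y_n
  so R(z) = (1 + 7/12z)/(1 − 5/12z).

Need |R(x)|<1, x<0.
x=-0.97: |R|=0.3092
R=−1: 1+7/12x = −1+5/12x ⇒ -1/6x=2 ⇒ x=2/(-1/6)=-12.0000
Confirm numerically:
  x=-11.031: |R|=0.97114 <1
  x=-9.513: |R|=0.91649 <1
  x=-7.829: |R|=0.83690 <1
  x=-12.276: |R|=1.00752 >1
  x=-12.204: |R|=1.00559 >1
  x=-12.171: |R|=1.00469 >1
Interval (-12.0000, 0).

z* = -12.0000.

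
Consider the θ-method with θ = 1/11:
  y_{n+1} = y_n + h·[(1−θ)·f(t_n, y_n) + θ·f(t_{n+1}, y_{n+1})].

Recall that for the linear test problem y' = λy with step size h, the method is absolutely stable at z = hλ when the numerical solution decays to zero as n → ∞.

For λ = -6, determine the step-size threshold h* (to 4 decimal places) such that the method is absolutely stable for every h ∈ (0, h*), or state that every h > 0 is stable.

Test eqn y'=λy, z=hλ:
  y_{n+1} = y_n + z·[10/11·y_n + 1/11·y_{n+1}] ⇒ (1 − 1/11z)y_{n+1} = (1 + 10/11z)y_n
  so R(z) = (1 + 10/11z)/(1 − 1/11z).

Find x<0 with |R(x)|<1.
x=-1.19: |R|=0.0738
R=−1: 1+10/11x = −1+1/11x ⇒ -9/11x=2 ⇒ x=2/(-9/11)=-2.4444
Confirm numerically:
  x=-2.343: |R|=0.93157 <1
  x=-2.129: |R|=0.78376 <1
  x=-1.240: |R|=0.11438 <1
  x=-2.926: |R|=1.31122 >1
  x=-2.849: |R|=1.26291 >1
  x=-2.630: |R|=1.12252 >1
Stable set (-2.4444, 0).

(-2.4444,0); λ=-6 ⇒ h* = (22/9)/6 = 0.4074.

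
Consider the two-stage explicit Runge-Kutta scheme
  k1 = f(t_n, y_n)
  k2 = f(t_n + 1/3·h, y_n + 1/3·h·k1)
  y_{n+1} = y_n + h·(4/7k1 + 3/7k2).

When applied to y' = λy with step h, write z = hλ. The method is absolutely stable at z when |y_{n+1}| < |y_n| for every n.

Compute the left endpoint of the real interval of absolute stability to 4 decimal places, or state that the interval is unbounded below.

With y'=λy (z=hλ):
  k1=λy_n ⇒ h·k1=z·y_n;  k2=λ(1+1/3z)y_n ⇒ h·k2=z(1+1/3z)y_n
  y_{n+1}/y_n = 1 + 4/7z + 3/7z(1+1/3z) = 1 + z + 1/7z²
  Hence R(z) = 1 + z + 1/7z².

Boundary: |R(x)|=1, x<0.
x=-0.4: |R|=0.6229
R=1: x+1/7x²=0 ⇒ x=−7=-7.0000; min R=1−1/(4·1/7)=-0.7500>−1
Confirm numerically:
  x=-6.360: |R|=0.41851 <1
  x=-5.970: |R|=0.12156 <1
  x=-3.805: |R|=0.73671 <1
  x=-7.176: |R|=1.18043 >1
  x=-7.104: |R|=1.10555 >1
Interval (-7.0000, 0).

z* = -7.0000.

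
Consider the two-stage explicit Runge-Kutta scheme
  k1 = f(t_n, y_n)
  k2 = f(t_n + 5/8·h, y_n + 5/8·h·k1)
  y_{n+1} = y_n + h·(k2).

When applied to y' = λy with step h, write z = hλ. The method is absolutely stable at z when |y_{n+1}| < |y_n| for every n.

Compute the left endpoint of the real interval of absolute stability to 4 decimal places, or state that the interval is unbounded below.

z* = -1.6000.

With y'=λy (z=hλ):
  k1=λy_n ⇒ h·k1=z·y_n;  k2=λ(1+5/8z)y_n ⇒ h·k2=z(1+5/8z)y_n
  y_{n+1}/y_n = 1 + z(1+5/8z) = 1 + z + 5/8z²
  so R(z) = 1 + z + 5/8z².

Need |R(x)|<1, x<0.
x=-1.19: |R|=0.6951
R=1: x+5/8x²=0 ⇒ x=−8/5=-1.6000; min R=1−1/(4·5/8)=0.6000>−1
Confirm numerically:
  x=-1.518: |R|=0.92220 <1
  x=-1.404: |R|=0.82801 <1
  x=-1.177: |R|=0.68883 <1
  x=-2.132: |R|=1.70889 >1
  x=-1.679: |R|=1.08290 >1
  x=-1.621: |R|=1.02128 >1
So |R|<1 on (-1.6000, 0).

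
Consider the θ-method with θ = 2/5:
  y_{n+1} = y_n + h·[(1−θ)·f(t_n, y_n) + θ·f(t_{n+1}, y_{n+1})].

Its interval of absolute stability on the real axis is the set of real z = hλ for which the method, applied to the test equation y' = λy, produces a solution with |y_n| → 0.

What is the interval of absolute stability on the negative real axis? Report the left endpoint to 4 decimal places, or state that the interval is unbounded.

(-10.0000, 0).

Set f=λy, z=hλ:
  y_{n+1} = y_n + z·[3/5·y_n + 2/5·y_{n+1}] ⇒ (1 − 2/5z)y_{n+1} = (1 + 3/5z)y_n
  so R(z) = (1 + 3/5z)/(1 − 2/5z).

Find x<0 with |R(x)|<1.
x=-0.65: |R|=0.4841
R=−1: 1+3/5x = −1+2/5x ⇒ -1/5x=2 ⇒ x=2/(-1/5)=-10.0000
Confirm numerically:
  x=-9.263: |R|=0.96867 <1
  x=-7.507: |R|=0.87544 <1
  x=-6.369: |R|=0.79530 <1
  x=-10.373: |R|=1.01449 >1
  x=-10.132: |R|=1.00522 >1
Interval (-10.0000, 0).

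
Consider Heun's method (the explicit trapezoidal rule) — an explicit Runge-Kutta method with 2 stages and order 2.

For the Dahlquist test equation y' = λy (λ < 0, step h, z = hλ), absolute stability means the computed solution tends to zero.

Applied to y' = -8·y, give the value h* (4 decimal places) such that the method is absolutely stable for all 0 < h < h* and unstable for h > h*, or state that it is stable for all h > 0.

(-2.0000,0); λ=-8 ⇒ h* = 0.2500.

Set f=λy, z=hλ:
  order 2, 2-stage ⇒ R(z)=1+z+z^2/2
  (e.g. R(-0.94)=0.50180, |R|=0.50180)

Solve |R(x)|<1 on ℝ⁻.
x=-0.94: |R|=0.5018
|R(-1.95)|=0.9512 |R(-1.86)|=0.8698 |R(-1.14)|=0.5098
Bisect:
  x_lo=-2.4517 |R|=1.5536  x_hi=-0.2292 |R|=0.7971
  mid=-1.34043 |R|=0.55795 →hi
  mid=-1.89604 |R|=0.90144 →hi
  mid=-2.17385 |R|=1.18896 →lo
  mid=-2.03494 |R|=1.03555 →lo
  mid=-1.96549 |R|=0.96609 →hi
  mid=-2.00022 |R|=1.00022 →lo
  mid=-1.98285 |R|=0.98300 →hi
  mid=-1.99154 |R|=0.99157 →hi
  mid=-1.99588 |R|=0.99589 →hi
  ...
  [-2.00008,-1.99995] ⇒ x*=-2.0000
Stable set (-2.0000, 0).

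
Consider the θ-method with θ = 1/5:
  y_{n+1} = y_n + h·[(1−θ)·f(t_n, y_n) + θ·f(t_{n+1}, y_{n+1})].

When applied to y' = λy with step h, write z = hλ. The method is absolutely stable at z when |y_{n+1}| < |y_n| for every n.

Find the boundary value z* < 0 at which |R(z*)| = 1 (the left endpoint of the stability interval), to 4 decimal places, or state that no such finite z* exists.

left endpoint -3.3333.

Set f=λy, z=hλ:
  y_{n+1} = y_n + z·[4/5·y_n + 1/5·y_{n+1}] ⇒ (1 − 1/5z)y_{n+1} = (1 + 4/5z)y_n
  so R(z) = (1 + 4/5z)/(1 − 1/5z).

Find x<0 with |R(x)|<1.
x=-1.61: |R|=0.2179
R=−1: 1+4/5x = −1+1/5x ⇒ -3/5x=2 ⇒ x=2/(-3/5)=-3.3333
Confirm numerically:
  x=-3.128: |R|=0.92421 <1
  x=-2.025: |R|=0.44128 <1
  x=-1.614: |R|=0.22014 <1
  x=-3.735: |R|=1.13795 >1
  x=-3.714: |R|=1.13105 >1
Interval (-3.3333, 0).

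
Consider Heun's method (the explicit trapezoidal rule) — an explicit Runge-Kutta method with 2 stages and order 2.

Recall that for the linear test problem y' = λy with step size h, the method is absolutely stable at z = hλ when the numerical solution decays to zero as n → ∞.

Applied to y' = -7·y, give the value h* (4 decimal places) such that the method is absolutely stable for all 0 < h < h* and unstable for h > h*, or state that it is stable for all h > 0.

(-2.0000,0); λ=-7 ⇒ h* = 0.2857.

Test eqn y'=λy, z=hλ:
  order 2, 2-stage ⇒ R(z)=1+z+z^2/2
  (e.g. R(-0.65)=0.56125, |R|=0.56125)

Solve |R(x)|<1 on ℝ⁻.
x=-0.65: |R|=0.5613
|R(-2.39)|=1.4661 |R(-1.92)|=0.9232 |R(-1.79)|=0.8121
Bisect:
  x_lo=-2.4086 |R|=1.4920  x_hi=-0.3649 |R|=0.7017
  mid=-1.38675 |R|=0.57479 →hi
  mid=-1.89766 |R|=0.90290 →hi
  mid=-2.15312 |R|=1.16484 →lo
  mid=-2.02539 |R|=1.02571 →lo
  mid=-1.96152 |R|=0.96226 →hi
  mid=-1.99346 |R|=0.99348 →hi
  mid=-2.00942 |R|=1.00947 →lo
  mid=-2.00144 |R|=1.00144 →lo
  ...
  [-2.00007,-1.99994] ⇒ x*=-2.0000
Interval (-2.0000, 0).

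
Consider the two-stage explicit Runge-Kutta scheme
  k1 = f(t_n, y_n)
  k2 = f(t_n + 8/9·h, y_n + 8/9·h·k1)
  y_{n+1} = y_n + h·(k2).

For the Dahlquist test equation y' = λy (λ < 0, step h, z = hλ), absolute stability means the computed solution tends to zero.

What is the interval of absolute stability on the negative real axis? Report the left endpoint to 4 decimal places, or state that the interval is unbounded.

z∈(-1.1250,0).

On y'=λy, z=hλ:
  k1=λy_n ⇒ h·k1=z·y_n;  k2=λ(1+8/9z)y_n ⇒ h·k2=z(1+8/9z)y_n
  y_{n+1}/y_n = 1 + z(1+8/9z) = 1 + z + 8/9z²
  R(z) = 1 + z + 8/9z².

Find x<0 with |R(x)|<1.
x=-1.24: |R|=1.1268
R=1: x+8/9x²=0 ⇒ x=−9/8=-1.1250; min R=1−1/(4·8/9)=0.7188>−1
Confirm numerically:
  x=-0.914: |R|=0.82857 <1
  x=-0.734: |R|=0.74489 <1
  x=-0.511: |R|=0.72111 <1
  x=-1.663: |R|=1.79528 >1
  x=-1.509: |R|=1.51507 >1
  x=-1.413: |R|=1.36173 >1
Interval (-1.1250, 0).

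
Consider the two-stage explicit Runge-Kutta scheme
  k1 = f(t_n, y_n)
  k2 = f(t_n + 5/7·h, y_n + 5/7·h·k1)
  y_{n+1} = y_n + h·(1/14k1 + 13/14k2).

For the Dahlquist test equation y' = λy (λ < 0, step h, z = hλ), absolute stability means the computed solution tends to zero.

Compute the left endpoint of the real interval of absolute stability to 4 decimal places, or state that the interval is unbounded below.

z* = -1.5077.

With y'=λy (z=hλ):
  k1=λy_n ⇒ h·k1=z·y_n;  k2=λ(1+5/7z)y_n ⇒ h·k2=z(1+5/7z)y_n
  y_{n+1}/y_n = 1 + 1/14z + 13/14z(1+5/7z) = 1 + z + 65/98z²
  Hence R(z) = 1 + z + 65/98z².

Find x<0 with |R(x)|<1.
x=-1.73: |R|=1.2551
R=1: x+65/98x²=0 ⇒ x=−98/65=-1.5077; min R=1−1/(4·65/98)=0.6231>−1
Confirm numerically:
  x=-1.283: |R|=0.80879 <1
  x=-0.709: |R|=0.62441 <1
  x=-0.680: |R|=0.62669 <1
  x=-1.989: |R|=1.63496 >1
  x=-1.962: |R|=1.59120 >1
Interval (-1.5077, 0).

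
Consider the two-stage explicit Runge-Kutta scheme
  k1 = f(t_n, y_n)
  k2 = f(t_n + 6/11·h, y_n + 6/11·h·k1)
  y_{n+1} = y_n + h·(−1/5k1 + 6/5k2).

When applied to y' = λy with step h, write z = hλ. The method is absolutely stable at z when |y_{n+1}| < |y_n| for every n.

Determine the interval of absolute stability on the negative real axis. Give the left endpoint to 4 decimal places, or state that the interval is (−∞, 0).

z∈(-1.5278,0).

On y'=λy, z=hλ:
  k1=λy_n ⇒ h·k1=z·y_n;  k2=λ(1+6/11z)y_n ⇒ h·k2=z(1+6/11z)y_n
  y_{n+1}/y_n = 1 − 1/5z + 6/5z(1+6/11z) = 1 + z + 36/55z²
  ⇒ R(z) = 1 + z + 36/55z².

Need |R(x)|<1, x<0.
x=-1.72: |R|=1.2164
R=1: x+36/55x²=0 ⇒ x=−55/36=-1.5278; min R=1−1/(4·36/55)=0.6181>−1
Confirm numerically:
  x=-1.389: |R|=0.87383 <1
  x=-1.138: |R|=0.70967 <1
  x=-0.732: |R|=0.61872 <1
  x=-2.084: |R|=1.75873 >1
  x=-1.980: |R|=1.58608 >1
Interval (-1.5278, 0).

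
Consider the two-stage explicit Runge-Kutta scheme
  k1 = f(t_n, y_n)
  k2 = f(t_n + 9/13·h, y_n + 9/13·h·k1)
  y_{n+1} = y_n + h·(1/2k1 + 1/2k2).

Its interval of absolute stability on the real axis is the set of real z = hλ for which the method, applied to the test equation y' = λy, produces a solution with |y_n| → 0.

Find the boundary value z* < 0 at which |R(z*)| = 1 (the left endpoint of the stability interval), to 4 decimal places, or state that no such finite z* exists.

z* = -2.8889.

Test eqn y'=λy, z=hλ:
  k1=λy_n ⇒ h·k1=z·y_n;  k2=λ(1+9/13z)y_n ⇒ h·k2=z(1+9/13z)y_n
  y_{n+1}/y_n = 1 + 1/2z + 1/2z(1+9/13z) = 1 + z + 9/26z²
  so R(z) = 1 + z + 9/26z².

Boundary: |R(x)|=1, x<0.
x=-1.17: |R|=0.3039
R=1: x+9/26x²=0 ⇒ x=−26/9=-2.8889; min R=1−1/(4·9/26)=0.2778>−1
Confirm numerically:
  x=-2.773: |R|=0.88876 <1
  x=-2.715: |R|=0.83658 <1
  x=-2.353: |R|=0.56352 <1
  x=-3.192: |R|=1.33491 >1
  x=-3.010: |R|=1.12619 >1
So |R|<1 on (-2.8889, 0).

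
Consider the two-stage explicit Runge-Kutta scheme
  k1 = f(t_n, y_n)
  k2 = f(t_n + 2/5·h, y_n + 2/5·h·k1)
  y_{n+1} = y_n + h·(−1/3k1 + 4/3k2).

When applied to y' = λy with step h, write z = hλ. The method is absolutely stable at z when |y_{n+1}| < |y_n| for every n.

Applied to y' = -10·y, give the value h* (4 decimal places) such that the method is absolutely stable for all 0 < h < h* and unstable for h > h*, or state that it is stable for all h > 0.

(-1.8750,0); λ=-10 ⇒ h* = (15/8)/10 = 0.1875.

With y'=λy (z=hλ):
  k1=λy_n ⇒ h·k1=z·y_n;  k2=λ(1+2/5z)y_n ⇒ h·k2=z(1+2/5z)y_n
  y_{n+1}/y_n = 1 − 1/3z + 4/3z(1+2/5z) = 1 + z + 8/15z²
  R(z) = 1 + z + 8/15z².

Solve |R(x)|<1 on ℝ⁻.
x=-0.94: |R|=0.5313
R=1: x+8/15x²=0 ⇒ x=−15/8=-1.8750; min R=1−1/(4·8/15)=0.5312>−1
Confirm numerically:
  x=-1.762: |R|=0.89381 <1
  x=-1.281: |R|=0.59418 <1
  x=-1.066: |R|=0.54006 <1
  x=-1.019: |R|=0.53479 <1
  x=-2.446: |R|=1.74489 >1
  x=-2.173: |R|=1.34536 >1
So |R|<1 on (-1.8750, 0).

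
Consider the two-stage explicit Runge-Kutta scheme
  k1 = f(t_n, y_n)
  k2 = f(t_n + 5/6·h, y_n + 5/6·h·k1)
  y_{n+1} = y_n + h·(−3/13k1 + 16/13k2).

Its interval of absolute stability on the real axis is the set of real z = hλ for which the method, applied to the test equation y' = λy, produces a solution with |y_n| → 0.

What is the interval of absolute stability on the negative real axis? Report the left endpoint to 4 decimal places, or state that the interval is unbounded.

With y'=λy (z=hλ):
  k1=λy_n ⇒ h·k1=z·y_n;  k2=λ(1+5/6z)y_n ⇒ h·k2=z(1+5/6z)y_n
  y_{n+1}/y_n = 1 − 3/13z + 16/13z(1+5/6z) = 1 + z + 40/39z²
  R(z) = 1 + z + 40/39z².

Find x<0 with |R(x)|<1.
x=-1.63: |R|=2.0950
R=1: x+40/39x²=0 ⇒ x=−39/40=-0.9750; min R=1−1/(4·40/39)=0.7562>−1
Confirm numerically:
  x=-0.895: |R|=0.92656 <1
  x=-0.763: |R|=0.83410 <1
  x=-0.592: |R|=0.76745 <1
  x=-0.538: |R|=0.75887 <1
  x=-1.549: |R|=1.91192 >1
  x=-1.321: |R|=1.46879 >1
Interval (-0.9750, 0).

z∈(-0.9750,0).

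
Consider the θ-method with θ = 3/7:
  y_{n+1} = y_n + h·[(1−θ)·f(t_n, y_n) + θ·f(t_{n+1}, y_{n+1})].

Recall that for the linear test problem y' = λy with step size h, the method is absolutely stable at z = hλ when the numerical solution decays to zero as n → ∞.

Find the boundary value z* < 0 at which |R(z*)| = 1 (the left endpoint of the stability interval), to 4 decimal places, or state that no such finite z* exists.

left endpoint -14.0000.

With y'=λy (z=hλ):
  y_{n+1} = y_n + z·[4/7·y_n + 3/7·y_{n+1}] ⇒ (1 − 3/7z)y_{n+1} = (1 + 4/7z)y_n
  so R(z) = (1 + 4/7z)/(1 − 3/7z).

Solve |R(x)|<1 on ℝ⁻.
x=-1.2: |R|=0.2075
R=−1: 1+4/7x = −1+3/7x ⇒ -1/7x=2 ⇒ x=2/(-1/7)=-14.0000
Confirm numerically:
  x=-12.978: |R|=0.97775 <1
  x=-12.390: |R|=0.96355 <1
  x=-10.794: |R|=0.91859 <1
  x=-14.560: |R|=1.01105 >1
  x=-14.414: |R|=1.00824 >1
  x=-14.408: |R|=1.00812 >1
Interval (-14.0000, 0).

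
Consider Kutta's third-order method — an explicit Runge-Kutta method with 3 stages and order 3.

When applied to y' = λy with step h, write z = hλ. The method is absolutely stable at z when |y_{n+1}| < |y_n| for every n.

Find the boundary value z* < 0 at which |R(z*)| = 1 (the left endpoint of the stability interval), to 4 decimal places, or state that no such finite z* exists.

Set f=λy, z=hλ:
  order 3, 3-stage ⇒ R(z)=1+z+z^2/2+z^3/6
  (e.g. R(-1.54)=0.03709, |R|=0.03709)

Need |R(x)|<1, x<0.
x=-1.54: |R|=0.0371
|R(-2.67)|=1.2779 |R(-2.34)|=0.7377 |R(-1.86)|=0.2027
Bisect:
  x_lo=-2.9333 |R|=1.8375  x_hi=-0.1499 |R|=0.8608
  mid=-1.54159 |R|=0.03606 →hi
  mid=-2.23742 |R|=0.60117 →hi
  mid=-2.58533 |R|=1.12340 →lo
  mid=-2.41138 |R|=0.84093 →hi
  mid=-2.49836 |R|=0.97650 →hi
  mid=-2.54184 |R|=1.04849 →lo
  mid=-2.52010 |R|=1.01213 →lo
  mid=-2.50923 |R|=0.99423 →hi
  ...
  [-2.51279,-2.51263] ⇒ x*=-2.5127
So |R|<1 on (-2.5127, 0).

left endpoint -2.5127.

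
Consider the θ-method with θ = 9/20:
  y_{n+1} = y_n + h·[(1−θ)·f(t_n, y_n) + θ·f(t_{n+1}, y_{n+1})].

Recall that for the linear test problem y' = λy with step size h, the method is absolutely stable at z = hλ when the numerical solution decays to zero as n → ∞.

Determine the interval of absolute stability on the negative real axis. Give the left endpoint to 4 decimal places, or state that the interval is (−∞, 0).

Test eqn y'=λy, z=hλ:
  y_{n+1} = y_n + z·[11/20·y_n + 9/20·y_{n+1}] ⇒ (1 − 9/20z)y_{n+1} = (1 + 11/20z)y_n
  ⇒ R(z) = (1 + 11/20z)/(1 − 9/20z).

Need |R(x)|<1, x<0.
x=-0.56: |R|=0.5527
R=−1: 1+11/20x = −1+9/20x ⇒ -1/10x=2 ⇒ x=2/(-1/10)=-20.0000
Confirm numerically:
  x=-18.452: |R|=0.98336 <1
  x=-13.818: |R|=0.91435 <1
  x=-9.333: |R|=0.79486 <1
  x=-20.525: |R|=1.00513 >1
  x=-20.307: |R|=1.00303 >1
  x=-20.125: |R|=1.00124 >1
Interval (-20.0000, 0).

z∈(-20.0000,0).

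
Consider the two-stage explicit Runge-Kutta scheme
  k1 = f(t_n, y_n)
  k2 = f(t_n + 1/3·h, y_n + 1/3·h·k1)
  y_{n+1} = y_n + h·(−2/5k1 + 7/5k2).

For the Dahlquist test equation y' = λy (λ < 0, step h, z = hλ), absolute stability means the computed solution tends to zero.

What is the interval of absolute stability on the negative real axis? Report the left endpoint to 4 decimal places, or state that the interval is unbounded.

Test eqn y'=λy, z=hλ:
  k1=λy_n ⇒ h·k1=z·y_n;  k2=λ(1+1/3z)y_n ⇒ h·k2=z(1+1/3z)y_n
  y_{n+1}/y_n = 1 − 2/5z + 7/5z(1+1/3z) = 1 + z + 7/15z²
  Hence R(z) = 1 + z + 7/15z².

Solve |R(x)|<1 on ℝ⁻.
x=-0.8: |R|=0.4987
R=1: x+7/15x²=0 ⇒ x=−15/7=-2.1429; min R=1−1/(4·7/15)=0.4643>−1
Confirm numerically:
  x=-1.956: |R|=0.82944 <1
  x=-1.801: |R|=0.71268 <1
  x=-1.743: |R|=0.67476 <1
  x=-1.334: |R|=0.49646 <1
  x=-2.442: |R|=1.34090 >1
  x=-2.254: |R|=1.11691 >1
Stable set (-2.1429, 0).

z∈(-2.1429,0).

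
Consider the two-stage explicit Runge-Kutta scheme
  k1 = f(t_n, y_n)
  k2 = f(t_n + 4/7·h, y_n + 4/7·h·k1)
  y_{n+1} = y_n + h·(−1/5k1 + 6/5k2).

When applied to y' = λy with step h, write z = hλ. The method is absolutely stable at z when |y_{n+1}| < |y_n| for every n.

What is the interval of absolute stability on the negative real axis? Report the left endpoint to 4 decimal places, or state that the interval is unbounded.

Test eqn y'=λy, z=hλ:
  k1=λy_n ⇒ h·k1=z·y_n;  k2=λ(1+4/7z)y_n ⇒ h·k2=z(1+4/7z)y_n
  y_{n+1}/y_n = 1 − 1/5z + 6/5z(1+4/7z) = 1 + z + 24/35z²
  R(z) = 1 + z + 24/35z².

Need |R(x)|<1, x<0.
x=-0.77: |R|=0.6366
R=1: x+24/35x²=0 ⇒ x=−35/24=-1.4583; min R=1−1/(4·24/35)=0.6354>−1
Confirm numerically:
  x=-1.312: |R|=0.86835 <1
  x=-1.255: |R|=0.82502 <1
  x=-1.243: |R|=0.81646 <1
  x=-1.810: |R|=1.43647 >1
  x=-1.671: |R|=1.24368 >1
So |R|<1 on (-1.4583, 0).

(-1.4583, 0).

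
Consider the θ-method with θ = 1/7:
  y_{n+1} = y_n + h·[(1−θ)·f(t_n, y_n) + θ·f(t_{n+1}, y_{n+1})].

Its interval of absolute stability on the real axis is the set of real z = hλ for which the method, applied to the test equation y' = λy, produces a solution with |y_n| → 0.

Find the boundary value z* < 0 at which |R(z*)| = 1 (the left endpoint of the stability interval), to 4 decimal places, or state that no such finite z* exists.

With y'=λy (z=hλ):
  y_{n+1} = y_n + z·[6/7·y_n + 1/7·y_{n+1}] ⇒ (1 − 1/7z)y_{n+1} = (1 + 6/7z)y_n
  Hence R(z) = (1 + 6/7z)/(1 − 1/7z).

Find x<0 with |R(x)|<1.
x=-1.16: |R|=0.0049
R=−1: 1+6/7x = −1+1/7x ⇒ -5/7x=2 ⇒ x=2/(-5/7)=-2.8000
Confirm numerically:
  x=-2.546: |R|=0.86696 <1
  x=-1.872: |R|=0.47701 <1
  x=-1.837: |R|=0.45513 <1
  x=-1.826: |R|=0.44822 <1
  x=-2.984: |R|=1.09215 >1
  x=-2.965: |R|=1.08279 >1
So |R|<1 on (-2.8000, 0).

left endpoint -2.8000.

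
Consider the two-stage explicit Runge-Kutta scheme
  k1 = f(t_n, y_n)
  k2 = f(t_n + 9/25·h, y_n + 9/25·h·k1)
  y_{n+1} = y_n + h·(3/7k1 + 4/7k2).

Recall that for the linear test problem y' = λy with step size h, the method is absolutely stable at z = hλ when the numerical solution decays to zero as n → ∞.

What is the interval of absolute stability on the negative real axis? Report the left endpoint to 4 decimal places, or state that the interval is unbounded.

Set f=λy, z=hλ:
  k1=λy_n ⇒ h·k1=z·y_n;  k2=λ(1+9/25z)y_n ⇒ h·k2=z(1+9/25z)y_n
  y_{n+1}/y_n = 1 + 3/7z + 4/7z(1+9/25z) = 1 + z + 36/175z²
  ⇒ R(z) = 1 + z + 36/175z².

Find x<0 with |R(x)|<1.
x=-0.9: |R|=0.2666
R=1: x+36/175x²=0 ⇒ x=−175/36=-4.8611; min R=1−1/(4·36/175)=-0.2153>−1
Confirm numerically:
  x=-3.073: |R|=0.13037 <1
  x=-3.017: |R|=0.14453 <1
  x=-2.549: |R|=0.21239 <1
  x=-2.374: |R|=0.21462 <1
  x=-5.432: |R|=1.63793 >1
  x=-5.075: |R|=1.22330 >1
  x=-5.002: |R|=1.14497 >1
Interval (-4.8611, 0).

z∈(-4.8611,0).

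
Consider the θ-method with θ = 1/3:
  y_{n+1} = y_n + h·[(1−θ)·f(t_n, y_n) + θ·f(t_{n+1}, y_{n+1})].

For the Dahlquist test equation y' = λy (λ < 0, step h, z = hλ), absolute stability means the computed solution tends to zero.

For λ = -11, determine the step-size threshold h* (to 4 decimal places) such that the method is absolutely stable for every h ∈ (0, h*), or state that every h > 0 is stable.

(-6.0000,0); λ=-11 ⇒ h* = (6)/11 = 0.5455.

Set f=λy, z=hλ:
  y_{n+1} = y_n + z·[2/3·y_n + 1/3·y_{n+1}] ⇒ (1 − 1/3z)y_{n+1} = (1 + 2/3z)y_n
  so R(z) = (1 + 2/3z)/(1 − 1/3z).

Find x<0 with |R(x)|<1.
x=-0.55: |R|=0.5352
R=−1: 1+2/3x = −1+1/3x ⇒ -1/3x=2 ⇒ x=2/(-1/3)=-6.0000
Confirm numerically:
  x=-5.347: |R|=0.92177 <1
  x=-4.213: |R|=0.75225 <1
  x=-3.485: |R|=0.61218 <1
  x=-6.549: |R|=1.05749 >1
  x=-6.521: |R|=1.05472 >1
  x=-6.350: |R|=1.03743 >1
Stable set (-6.0000, 0).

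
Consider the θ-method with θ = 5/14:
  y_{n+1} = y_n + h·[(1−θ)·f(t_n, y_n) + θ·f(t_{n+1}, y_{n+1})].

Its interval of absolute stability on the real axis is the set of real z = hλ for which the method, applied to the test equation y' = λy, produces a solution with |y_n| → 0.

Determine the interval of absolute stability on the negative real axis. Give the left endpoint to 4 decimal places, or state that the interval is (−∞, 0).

z∈(-7.0000,0).

On y'=λy, z=hλ:
  y_{n+1} = y_n + z·[9/14·y_n + 5/14·y_{n+1}] ⇒ (1 − 5/14z)y_{n+1} = (1 + 9/14z)y_n
  R(z) = (1 + 9/14z)/(1 − 5/14z).

Need |R(x)|<1, x<0.
x=-1.61: |R|=0.0222
R=−1: 1+9/14x = −1+5/14x ⇒ -2/7x=2 ⇒ x=2/(-2/7)=-7.0000
Confirm numerically:
  x=-6.420: |R|=0.94967 <1
  x=-6.066: |R|=0.91572 <1
  x=-5.059: |R|=0.80242 <1
  x=-3.522: |R|=0.55989 <1
  x=-7.580: |R|=1.04470 >1
  x=-7.029: |R|=1.00236 >1
Interval (-7.0000, 0).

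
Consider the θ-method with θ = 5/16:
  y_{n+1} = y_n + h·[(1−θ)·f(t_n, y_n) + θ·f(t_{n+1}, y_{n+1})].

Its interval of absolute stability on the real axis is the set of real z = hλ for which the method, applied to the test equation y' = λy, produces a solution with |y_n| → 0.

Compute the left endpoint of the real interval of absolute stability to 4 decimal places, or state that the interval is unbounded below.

Test eqn y'=λy, z=hλ:
  y_{n+1} = y_n + z·[11/16·y_n + 5/16·y_{n+1}] ⇒ (1 − 5/16z)y_{n+1} = (1 + 11/16z)y_n
  ⇒ R(z) = (1 + 11/16z)/(1 − 5/16z).

Solve |R(x)|<1 on ℝ⁻.
x=-1.76: |R|=0.1355
R=−1: 1+11/16x = −1+5/16x ⇒ -3/8x=2 ⇒ x=2/(-3/8)=-5.3333
Confirm numerically:
  x=-4.533: |R|=0.87580 <1
  x=-3.953: |R|=0.76843 <1
  x=-2.887: |R|=0.51773 <1
  x=-2.244: |R|=0.31903 <1
  x=-5.839: |R|=1.06713 >1
  x=-5.576: |R|=1.03318 >1
  x=-5.519: |R|=1.02555 >1
So |R|<1 on (-5.3333, 0).

left endpoint -5.3333.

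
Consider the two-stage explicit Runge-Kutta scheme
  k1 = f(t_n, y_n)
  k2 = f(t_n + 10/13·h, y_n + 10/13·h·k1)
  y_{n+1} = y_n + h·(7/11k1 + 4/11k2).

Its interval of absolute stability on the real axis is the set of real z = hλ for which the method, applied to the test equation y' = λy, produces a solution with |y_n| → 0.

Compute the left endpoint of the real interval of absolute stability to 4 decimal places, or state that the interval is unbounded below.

Set f=λy, z=hλ:
  k1=λy_n ⇒ h·k1=z·y_n;  k2=λ(1+10/13z)y_n ⇒ h·k2=z(1+10/13z)y_n
  y_{n+1}/y_n = 1 + 7/11z + 4/11z(1+10/13z) = 1 + z + 40/143z²
  R(z) = 1 + z + 40/143z².

Need |R(x)|<1, x<0.
x=-1.07: |R|=0.2503
R=1: x+40/143x²=0 ⇒ x=−143/40=-3.5750; min R=1−1/(4·40/143)=0.1062>−1
Confirm numerically:
  x=-2.762: |R|=0.37189 <1
  x=-1.820: |R|=0.10655 <1
  x=-1.753: |R|=0.10658 <1
  x=-4.094: |R|=1.59435 >1
  x=-3.612: |R|=1.03738 >1
  x=-3.598: |R|=1.02315 >1
So |R|<1 on (-3.5750, 0).

left endpoint -3.5750.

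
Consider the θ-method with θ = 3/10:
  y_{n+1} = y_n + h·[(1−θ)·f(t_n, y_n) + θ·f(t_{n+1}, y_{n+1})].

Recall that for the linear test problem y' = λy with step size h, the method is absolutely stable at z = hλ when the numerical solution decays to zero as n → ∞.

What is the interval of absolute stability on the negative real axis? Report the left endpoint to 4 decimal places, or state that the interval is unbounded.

On y'=λy, z=hλ:
  y_{n+1} = y_n + z·[7/10·y_n + 3/10·y_{n+1}] ⇒ (1 − 3/10z)y_{n+1} = (1 + 7/10z)y_n
  so R(z) = (1 + 7/10z)/(1 − 3/10z).

Solve |R(x)|<1 on ℝ⁻.
x=-0.84: |R|=0.3291
R=−1: 1+7/10x = −1+3/10x ⇒ -2/5x=2 ⇒ x=2/(-2/5)=-5.0000
Confirm numerically:
  x=-4.271: |R|=0.87218 <1
  x=-3.290: |R|=0.65576 <1
  x=-2.559: |R|=0.44764 <1
  x=-5.082: |R|=1.01299 >1
  x=-5.025: |R|=1.00399 >1
Stable set (-5.0000, 0).

(-5.0000, 0).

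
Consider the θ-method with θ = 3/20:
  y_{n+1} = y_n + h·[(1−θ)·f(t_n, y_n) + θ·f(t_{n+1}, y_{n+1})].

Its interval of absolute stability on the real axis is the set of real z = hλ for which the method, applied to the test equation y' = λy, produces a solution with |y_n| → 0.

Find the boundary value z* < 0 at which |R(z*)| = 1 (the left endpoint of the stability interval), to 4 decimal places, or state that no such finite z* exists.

left endpoint -2.8571.

On y'=λy, z=hλ:
  y_{n+1} = y_n + z·[17/20·y_n + 3/20·y_{n+1}] ⇒ (1 − 3/20z)y_{n+1} = (1 + 17/20z)y_n
  so R(z) = (1 + 17/20z)/(1 − 3/20z).

Find x<0 with |R(x)|<1.
x=-1.68: |R|=0.3419
R=−1: 1+17/20x = −1+3/20x ⇒ -7/10x=2 ⇒ x=2/(-7/10)=-2.8571
Confirm numerically:
  x=-2.795: |R|=0.96935 <1
  x=-2.729: |R|=0.93635 <1
  x=-1.552: |R|=0.25892 <1
  x=-1.454: |R|=0.19366 <1
  x=-3.335: |R|=1.22296 >1
  x=-3.198: |R|=1.16125 >1
  x=-2.980: |R|=1.05943 >1
So |R|<1 on (-2.8571, 0).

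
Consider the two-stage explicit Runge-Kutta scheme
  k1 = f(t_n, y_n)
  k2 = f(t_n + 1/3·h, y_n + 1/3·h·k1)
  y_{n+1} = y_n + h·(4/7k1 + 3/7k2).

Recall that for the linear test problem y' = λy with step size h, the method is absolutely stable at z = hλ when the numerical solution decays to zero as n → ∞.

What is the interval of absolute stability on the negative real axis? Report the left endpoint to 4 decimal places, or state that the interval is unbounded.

Set f=λy, z=hλ:
  k1=λy_n ⇒ h·k1=z·y_n;  k2=λ(1+1/3z)y_n ⇒ h·k2=z(1+1/3z)y_n
  y_{n+1}/y_n = 1 + 4/7z + 3/7z(1+1/3z) = 1 + z + 1/7z²
  so R(z) = 1 + z + 1/7z².

Find x<0 with |R(x)|<1.
x=-0.79: |R|=0.2992
R=1: x+1/7x²=0 ⇒ x=−7=-7.0000; min R=1−1/(4·1/7)=-0.7500>−1
Confirm numerically:
  x=-5.128: |R|=0.37137 <1
  x=-4.397: |R|=0.63506 <1
  x=-4.243: |R|=0.67114 <1
  x=-3.548: |R|=0.74967 <1
  x=-7.481: |R|=1.51405 >1
  x=-7.331: |R|=1.34665 >1
  x=-7.075: |R|=1.07580 >1
Stable set (-7.0000, 0).

z∈(-7.0000,0).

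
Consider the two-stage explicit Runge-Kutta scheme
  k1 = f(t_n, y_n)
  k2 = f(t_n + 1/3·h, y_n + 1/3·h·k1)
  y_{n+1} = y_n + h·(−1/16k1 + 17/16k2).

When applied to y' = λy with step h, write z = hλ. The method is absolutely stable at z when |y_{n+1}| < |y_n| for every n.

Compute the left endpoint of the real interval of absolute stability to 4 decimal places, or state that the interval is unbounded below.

left endpoint -2.8235.

With y'=λy (z=hλ):
  k1=λy_n ⇒ h·k1=z·y_n;  k2=λ(1+1/3z)y_n ⇒ h·k2=z(1+1/3z)y_n
  y_{n+1}/y_n = 1 − 1/16z + 17/16z(1+1/3z) = 1 + z + 17/48z²
  so R(z) = 1 + z + 17/48z².

Need |R(x)|<1, x<0.
x=-1.51: |R|=0.2975
R=1: x+17/48x²=0 ⇒ x=−48/17=-2.8235; min R=1−1/(4·17/48)=0.2941>−1
Confirm numerically:
  x=-2.242: |R|=0.53824 <1
  x=-1.764: |R|=0.33806 <1
  x=-1.741: |R|=0.33251 <1
  x=-3.418: |R|=1.71963 >1
  x=-3.180: |R|=1.40148 >1
  x=-3.013: |R|=1.20218 >1
Stable set (-2.8235, 0).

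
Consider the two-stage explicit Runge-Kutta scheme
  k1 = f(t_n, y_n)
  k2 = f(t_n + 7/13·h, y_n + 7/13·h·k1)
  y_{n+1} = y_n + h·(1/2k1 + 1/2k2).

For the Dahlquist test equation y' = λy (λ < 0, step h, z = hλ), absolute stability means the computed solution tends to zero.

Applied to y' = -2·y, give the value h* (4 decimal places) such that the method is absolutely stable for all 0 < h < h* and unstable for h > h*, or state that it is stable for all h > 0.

With y'=λy (z=hλ):
  k1=λy_n ⇒ h·k1=z·y_n;  k2=λ(1+7/13z)y_n ⇒ h·k2=z(1+7/13z)y_n
  y_{n+1}/y_n = 1 + 1/2z + 1/2z(1+7/13z) = 1 + z + 7/26z²
  so R(z) = 1 + z + 7/26z².

Find x<0 with |R(x)|<1.
x=-0.7: |R|=0.4319
R=1: x+7/26x²=0 ⇒ x=−26/7=-3.7143; min R=1−1/(4·7/26)=0.0714>−1
Confirm numerically:
  x=-2.907: |R|=0.36817 <1
  x=-2.104: |R|=0.08784 <1
  x=-1.490: |R|=0.10772 <1
  x=-4.244: |R|=1.60526 >1
  x=-4.011: |R|=1.32042 >1
  x=-3.829: |R|=1.11826 >1
So |R|<1 on (-3.7143, 0).

(-3.7143,0); λ=-2 ⇒ h* = (26/7)/2 = 1.8571.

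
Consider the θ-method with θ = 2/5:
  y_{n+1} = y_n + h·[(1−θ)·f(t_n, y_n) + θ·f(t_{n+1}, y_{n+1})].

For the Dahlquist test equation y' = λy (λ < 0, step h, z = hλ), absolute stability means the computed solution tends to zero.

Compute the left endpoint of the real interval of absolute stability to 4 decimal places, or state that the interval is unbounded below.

On y'=λy, z=hλ:
  y_{n+1} = y_n + z·[3/5·y_n + 2/5·y_{n+1}] ⇒ (1 − 2/5z)y_{n+1} = (1 + 3/5z)y_n
  ⇒ R(z) = (1 + 3/5z)/(1 − 2/5z).

Solve |R(x)|<1 on ℝ⁻.
x=-1.26: |R|=0.1622
R=−1: 1+3/5x = −1+2/5x ⇒ -1/5x=2 ⇒ x=2/(-1/5)=-10.0000
Confirm numerically:
  x=-8.209: |R|=0.91638 <1
  x=-7.613: |R|=0.88198 <1
  x=-6.143: |R|=0.77687 <1
  x=-5.022: |R|=0.66910 <1
  x=-10.599: |R|=1.02286 >1
  x=-10.496: |R|=1.01908 >1
Stable set (-10.0000, 0).

left endpoint -10.0000.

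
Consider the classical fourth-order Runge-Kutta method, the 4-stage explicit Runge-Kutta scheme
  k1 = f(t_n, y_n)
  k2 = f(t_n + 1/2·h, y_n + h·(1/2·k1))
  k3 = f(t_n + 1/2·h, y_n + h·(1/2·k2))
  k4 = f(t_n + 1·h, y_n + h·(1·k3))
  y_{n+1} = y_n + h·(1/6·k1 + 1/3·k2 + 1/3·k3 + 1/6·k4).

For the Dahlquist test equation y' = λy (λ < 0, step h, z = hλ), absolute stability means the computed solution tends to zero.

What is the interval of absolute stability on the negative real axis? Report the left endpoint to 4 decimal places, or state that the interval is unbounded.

With y'=λy (z=hλ):
  order 4, 4-stage ⇒ R(z)=1+z+z^2/2+z^3/6+z^4/24
  (e.g. R(-0.66)=0.51779, |R|=0.51779)

Solve |R(x)|<1 on ℝ⁻.
x=-0.66: |R|=0.5178
|R(-2.77)|=0.9772 |R(-2.76)|=0.9625 |R(-0.66)|=0.5178
Bisect:
  x_lo=-3.4400 |R|=2.5269  x_hi=-0.0710 |R|=0.9314
  mid=-1.75550 |R|=0.27944 →hi
  mid=-2.59774 |R|=0.75214 →hi
  mid=-3.01885 |R|=1.41315 →lo
  mid=-2.80829 |R|=1.03524 →lo
  mid=-2.70302 |R|=0.88287 →hi
  mid=-2.75565 |R|=0.95623 →hi
  mid=-2.78197 |R|=0.99501 →hi
  mid=-2.79513 |R|=1.01494 →lo
  ...
  [-2.78547,-2.78526] ⇒ x*=-2.7853
So |R|<1 on (-2.7853, 0).

(-2.7853, 0).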